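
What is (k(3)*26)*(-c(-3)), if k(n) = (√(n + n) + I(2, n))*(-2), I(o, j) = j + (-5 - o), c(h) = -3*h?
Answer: -1872 + 468*√6 ≈ -725.64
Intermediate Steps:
I(o, j) = -5 + j - o
k(n) = 14 - 2*n - 2*√2*√n (k(n) = (√(n + n) + (-5 + n - 1*2))*(-2) = (√(2*n) + (-5 + n - 2))*(-2) = (√2*√n + (-7 + n))*(-2) = (-7 + n + √2*√n)*(-2) = 14 - 2*n - 2*√2*√n)
(k(3)*26)*(-c(-3)) = ((14 - 2*3 - 2*√2*√3)*26)*(-(-3)*(-3)) = ((14 - 6 - 2*√6)*26)*(-1*9) = ((8 - 2*√6)*26)*(-9) = (208 - 52*√6)*(-9) = -1872 + 468*√6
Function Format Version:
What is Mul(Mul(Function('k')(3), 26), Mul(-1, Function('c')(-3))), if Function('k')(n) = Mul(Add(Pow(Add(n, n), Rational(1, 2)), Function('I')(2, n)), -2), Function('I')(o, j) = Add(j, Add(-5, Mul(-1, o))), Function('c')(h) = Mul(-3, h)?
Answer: Add(-1872, Mul(468, Pow(6, Rational(1, 2)))) ≈ -725.64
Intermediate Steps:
Function('I')(o, j) = Add(-5, j, Mul(-1, o))
Function('k')(n) = Add(14, Mul(-2, n), Mul(-2, Pow(2, Rational(1, 2)), Pow(n, Rational(1, 2)))) (Function('k')(n) = Mul(Add(Pow(Add(n, n), Rational(1, 2)), Add(-5, n, Mul(-1, 2))), -2) = Mul(Add(Pow(Mul(2, n), Rational(1, 2)), Add(-5, n, -2)), -2) = Mul(Add(Mul(Pow(2, Rational(1, 2)), Pow(n, Rational(1, 2))), Add(-7, n)), -2) = Mul(Add(-7, n, Mul(Pow(2, Rational(1, 2)), Pow(n, Rational(1, 2)))), -2) = Add(14, Mul(-2, n), Mul(-2, Pow(2, Rational(1, 2)), Pow(n, Rational(1, 2)))))
Mul(Mul(Function('k')(3), 26), Mul(-1, Function('c')(-3))) = Mul(Mul(Add(14, Mul(-2, 3), Mul(-2, Pow(2, Rational(1, 2)), Pow(3, Rational(1, 2)))), 26), Mul(-1, Mul(-3, -3))) = Mul(Mul(Add(14, -6, Mul(-2, Pow(6, Rational(1, 2)))), 26), Mul(-1, 9)) = Mul(Mul(Add(8, Mul(-2, Pow(6, Rational(1, 2)))), 26), -9) = Mul(Add(208, Mul(-52, Pow(6, Rational(1, 2)))), -9) = Add(-1872, Mul(468, Pow(6, Rational(1, 2))))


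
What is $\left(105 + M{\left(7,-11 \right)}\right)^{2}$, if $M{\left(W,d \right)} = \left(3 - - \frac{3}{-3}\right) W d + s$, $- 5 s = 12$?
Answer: $\frac{66049}{25} \approx 2642.0$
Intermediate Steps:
$s = - \frac{12}{5}$ ($s = \left(- \frac{1}{5}\right) 12 = - \frac{12}{5} \approx -2.4$)
$M{\left(W,d \right)} = - \frac{12}{5} + 2 W d$ ($M{\left(W,d \right)} = \left(3 - - \frac{3}{-3}\right) W d - \frac{12}{5} = \left(3 - \left(-3\right) \left(- \frac{1}{3}\right)\right) W d - \frac{12}{5} = \left(3 - 1\right) W d - \frac{12}{5} = 2 W d - \frac{12}{5} = - \frac{12}{5} + 2 W d$)
$\left(105 + M{\left(7,-11 \right)}\right)^{2} = \left(105 + \left(- \frac{12}{5} + 2 \cdot 7 \left(-11\right)\right)\right)^{2} = \left(105 - \frac{782}{5}\right)^{2} = \left(- \frac{257}{5}\right)^{2} = \frac{66049}{25}$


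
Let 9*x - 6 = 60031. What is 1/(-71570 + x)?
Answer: -9/584093 ≈ -1.5408e-5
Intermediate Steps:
x = 60037/9 (x = ⅔ + (⅑)*60031 = ⅔ + 60031/9 = 60037/9 ≈ 6670.8)
1/(-71570 + x) = 1/(-71570 + 60037/9) = 1/(-584093/9) = -9/584093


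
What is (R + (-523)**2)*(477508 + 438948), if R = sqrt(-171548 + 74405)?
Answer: 250677293224 + 916456*I*sqrt(97143) ≈ 2.5068e+11 + 2.8564e+8*I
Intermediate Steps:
R = I*sqrt(97143) (R = sqrt(-97143) = I*sqrt(97143) ≈ 311.68*I)
(R + (-523)**2)*(477508 + 438948) = (I*sqrt(97143) + (-523)**2)*(477508 + 438948) = (I*sqrt(97143) + 273529)*916456 = (273529 + I*sqrt(97143))*916456 = 250677293224 + 916456*I*sqrt(97143)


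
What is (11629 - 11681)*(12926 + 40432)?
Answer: -2774616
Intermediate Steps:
(11629 - 11681)*(12926 + 40432) = -52*53358 = -2774616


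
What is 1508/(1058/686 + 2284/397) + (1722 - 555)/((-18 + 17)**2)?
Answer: 1364672843/993425 ≈ 1373.7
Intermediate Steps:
1508/(1058/686 + 2284/397) + (1722 - 555)/((-18 + 17)**2) = 1508/(1058*(1/686) + 2284*(1/397)) + 1167/((-1)**2) = 1508/(529/343 + 2284/397) + 1167/1 = 1508/(993425/136171) + 1167*1 = 1508*(136171/993425) + 1167 = 205345868/993425 + 1167 = 1364672843/993425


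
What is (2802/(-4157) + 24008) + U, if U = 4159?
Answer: 117087417/4157 ≈ 28166.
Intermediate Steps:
(2802/(-4157) + 24008) + U = (2802/(-4157) + 24008) + 4159 = (2802*(-1/4157) + 24008) + 4159 = (-2802/4157 + 24008) + 4159 = 99798454/4157 + 4159 = 117087417/4157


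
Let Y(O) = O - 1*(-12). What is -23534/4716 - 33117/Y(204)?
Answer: -1493177/9432 ≈ -158.31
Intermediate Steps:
Y(O) = 12 + O (Y(O) = O + 12 = 12 + O)
-23534/4716 - 33117/Y(204) = -23534/4716 - 33117/(12 + 204) = -23534*1/4716 - 33117/216 = -11767/2358 - 33117*1/216 = -11767/2358 - 11039/72 = -1493177/9432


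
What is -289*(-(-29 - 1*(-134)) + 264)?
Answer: -45951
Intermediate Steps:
-289*(-(-29 - 1*(-134)) + 264) = -289*(-(-29 + 134) + 264) = -289*(-1*105 + 264) = -289*(-105 + 264) = -289*159 = -45951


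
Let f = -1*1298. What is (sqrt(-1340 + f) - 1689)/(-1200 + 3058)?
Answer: -1689/1858 + I*sqrt(2638)/1858 ≈ -0.90904 + 0.027643*I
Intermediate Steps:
f = -1298
(sqrt(-1340 + f) - 1689)/(-1200 + 3058) = (sqrt(-1340 - 1298) - 1689)/(-1200 + 3058) = (sqrt(-2638) - 1689)/1858 = (I*sqrt(2638) - 1689)*(1/1858) = (-1689 + I*sqrt(2638))*(1/1858) = -1689/1858 + I*sqrt(2638)/1858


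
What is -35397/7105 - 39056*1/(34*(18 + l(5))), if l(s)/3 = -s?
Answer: -140551687/362355 ≈ -387.88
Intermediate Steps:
l(s) = -3*s (l(s) = 3*(-s) = -3*s)
-35397/7105 - 39056*1/(34*(18 + l(5))) = -35397/7105 - 39056*1/(34*(18 - 3*5)) = -35397*1/7105 - 39056*1/(34*(18 - 15)) = -35397/7105 - 39056/(34*3) = -35397/7105 - 39056/102 = -35397/7105 - 39056*1/102 = -35397/7105 - 19528/51 = -140551687/362355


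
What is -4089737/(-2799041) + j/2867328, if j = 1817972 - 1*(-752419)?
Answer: 2102360800863/891752070272 ≈ 2.3576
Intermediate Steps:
j = 2570391 (j = 1817972 + 752419 = 2570391)
-4089737/(-2799041) + j/2867328 = -4089737/(-2799041) + 2570391/2867328 = -4089737*(-1/2799041) + 2570391*(1/2867328) = 4089737/2799041 + 285599/318592 = 2102360800863/891752070272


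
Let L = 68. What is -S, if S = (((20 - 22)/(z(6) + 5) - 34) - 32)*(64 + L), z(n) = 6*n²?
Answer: 1925616/221 ≈ 8713.2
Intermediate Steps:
S = -1925616/221 (S = (((20 - 22)/(6*6² + 5) - 34) - 32)*(64 + 68) = ((-2/(6*36 + 5) - 34) - 32)*132 = ((-2/(216 + 5) - 34) - 32)*132 = ((-2/221 - 34) - 32)*132 = (-7516/221 - 32)*132 = -14588/221*132 = -1925616/221 ≈ -8713.2)
-S = -1*(-1925616/221) = 1925616/221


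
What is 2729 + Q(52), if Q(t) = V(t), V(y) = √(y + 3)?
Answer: 2729 + √55 ≈ 2736.4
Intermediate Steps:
V(y) = √(3 + y)
Q(t) = √(3 + t)
2729 + Q(52) = 2729 + √(3 + 52) = 2729 + √55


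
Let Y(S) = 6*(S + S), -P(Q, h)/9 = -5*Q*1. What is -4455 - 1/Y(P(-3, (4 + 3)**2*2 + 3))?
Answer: -7217099/1620 ≈ -4455.0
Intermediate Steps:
P(Q, h) = 45*Q (P(Q, h) = -9*(-5*Q) = -(-45)*Q = 45*Q)
Y(S) = 12*S (Y(S) = 6*(2*S) = 12*S)
-4455 - 1/Y(P(-3, (4 + 3)**2*2 + 3)) = -4455 - 1/(12*(45*(-3))) = -4455 - 1/(12*(-135)) = -4455 - 1/(-1620) = -4455 - 1*(-1/1620) = -4455 + 1/1620 = -7217099/1620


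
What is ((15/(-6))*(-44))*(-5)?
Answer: -550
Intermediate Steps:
((15/(-6))*(-44))*(-5) = ((15*(-⅙))*(-44))*(-5) = -5/2*(-44)*(-5) = 110*(-5) = -550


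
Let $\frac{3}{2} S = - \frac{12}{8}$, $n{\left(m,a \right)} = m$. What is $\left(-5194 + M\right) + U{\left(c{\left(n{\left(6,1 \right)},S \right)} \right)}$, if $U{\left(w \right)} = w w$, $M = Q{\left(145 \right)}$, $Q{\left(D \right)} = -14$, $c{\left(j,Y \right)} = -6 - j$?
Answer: $-5064$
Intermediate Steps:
$S = -1$ ($S = \frac{2 \left(- \frac{12}{8}\right)}{3} = \frac{2 \left(\left(-12\right) \frac{1}{8}\right)}{3} = \frac{2}{3} \left(- \frac{3}{2}\right) = -1$)
$M = -14$
$U{\left(w \right)} = w^{2}$
$\left(-5194 + M\right) + U{\left(c{\left(n{\left(6,1 \right)},S \right)} \right)} = \left(-5194 - 14\right) + \left(-6 - 6\right)^{2} = -5208 + \left(-6 - 6\right)^{2} = -5208 + \left(-12\right)^{2} = -5208 + 144 = -5064$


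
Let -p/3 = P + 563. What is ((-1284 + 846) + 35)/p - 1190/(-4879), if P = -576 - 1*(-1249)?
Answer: 53603/152028 ≈ 0.35259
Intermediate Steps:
P = 673 (P = -576 + 1249 = 673)
p = -3708 (p = -3*(673 + 563) = -3*1236 = -3708)
((-1284 + 846) + 35)/p - 1190/(-4879) = ((-1284 + 846) + 35)/(-3708) - 1190/(-4879) = (-438 + 35)*(-1/3708) - 1190*(-1/4879) = -403*(-1/3708) + 10/41 = 403/3708 + 10/41 = 53603/152028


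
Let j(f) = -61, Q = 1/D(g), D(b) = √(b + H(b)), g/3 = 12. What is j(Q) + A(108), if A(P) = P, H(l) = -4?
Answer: 47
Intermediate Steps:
g = 36 (g = 3*12 = 36)
D(b) = √(-4 + b) (D(b) = √(b - 4) = √(-4 + b))
Q = √2/8 (Q = 1/(√(-4 + 36)) = 1/(√32) = 1/(4*√2) = √2/8 ≈ 0.17678)
j(Q) + A(108) = -61 + 108 = 47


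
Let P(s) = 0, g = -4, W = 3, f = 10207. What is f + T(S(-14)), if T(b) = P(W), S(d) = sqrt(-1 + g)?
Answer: 10207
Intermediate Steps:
S(d) = I*sqrt(5) (S(d) = sqrt(-1 - 4) = sqrt(-5) = I*sqrt(5))
T(b) = 0
f + T(S(-14)) = 10207 + 0 = 10207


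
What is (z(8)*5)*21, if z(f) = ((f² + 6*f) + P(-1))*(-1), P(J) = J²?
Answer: -11865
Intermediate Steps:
z(f) = -1 - f² - 6*f (z(f) = ((f² + 6*f) + (-1)²)*(-1) = ((f² + 6*f) + 1)*(-1) = (1 + f² + 6*f)*(-1) = -1 - f² - 6*f)
(z(8)*5)*21 = ((-1 - 1*8² - 6*8)*5)*21 = ((-1 - 1*64 - 48)*5)*21 = ((-1 - 64 - 48)*5)*21 = -113*5*21 = -565*21 = -11865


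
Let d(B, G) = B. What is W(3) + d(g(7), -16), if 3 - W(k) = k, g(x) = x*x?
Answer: 49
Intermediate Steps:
g(x) = x²
W(k) = 3 - k
W(3) + d(g(7), -16) = (3 - 1*3) + 7² = (3 - 3) + 49 = 0 + 49 = 49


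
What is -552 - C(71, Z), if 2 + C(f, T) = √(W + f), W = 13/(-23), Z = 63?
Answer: -550 - 18*√115/23 ≈ -558.39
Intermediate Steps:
W = -13/23 (W = 13*(-1/23) = -13/23 ≈ -0.56522)
C(f, T) = -2 + √(-13/23 + f)
-552 - C(71, Z) = -552 - (-2 + √(-299 + 529*71)/23) = -552 - (-2 + √(-299 + 37559)/23) = -552 - (-2 + √37260/23) = -552 - (-2 + (18*√115)/23) = -552 - (-2 + 18*√115/23) = -552 + (2 - 18*√115/23) = -550 - 18*√115/23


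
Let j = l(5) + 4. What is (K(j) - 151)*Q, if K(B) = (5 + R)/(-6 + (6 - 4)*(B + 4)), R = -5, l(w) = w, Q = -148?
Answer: 22348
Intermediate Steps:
j = 9 (j = 5 + 4 = 9)
K(B) = 0 (K(B) = (5 - 5)/(-6 + (6 - 4)*(B + 4)) = 0/(-6 + 2*(4 + B)) = 0/(-6 + (8 + 2*B)) = 0/(2 + 2*B) = 0)
(K(j) - 151)*Q = (0 - 151)*(-148) = -151*(-148) = 22348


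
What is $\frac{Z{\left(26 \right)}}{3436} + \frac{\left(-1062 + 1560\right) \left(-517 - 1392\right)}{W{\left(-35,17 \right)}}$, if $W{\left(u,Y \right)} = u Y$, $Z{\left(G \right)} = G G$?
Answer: $\frac{816736393}{511105} \approx 1598.0$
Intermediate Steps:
$Z{\left(G \right)} = G^{2}$
$W{\left(u,Y \right)} = Y u$
$\frac{Z{\left(26 \right)}}{3436} + \frac{\left(-1062 + 1560\right) \left(-517 - 1392\right)}{W{\left(-35,17 \right)}} = \frac{26^{2}}{3436} + \frac{\left(-1062 + 1560\right) \left(-517 - 1392\right)}{17 \left(-35\right)} = 676 \cdot \frac{1}{3436} + \frac{498 \left(-1909\right)}{-595} = \frac{169}{859} - - \frac{950682}{595} = \frac{169}{859} + \frac{950682}{595} = \frac{816736393}{511105}$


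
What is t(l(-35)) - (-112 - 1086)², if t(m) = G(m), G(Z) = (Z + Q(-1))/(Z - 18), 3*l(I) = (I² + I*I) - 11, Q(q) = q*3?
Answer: -76065758/53 ≈ -1.4352e+6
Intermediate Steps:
Q(q) = 3*q
l(I) = -11/3 + 2*I²/3 (l(I) = ((I² + I*I) - 11)/3 = ((I² + I²) - 11)/3 = (2*I² - 11)/3 = (-11 + 2*I²)/3 = -11/3 + 2*I²/3)
G(Z) = (-3 + Z)/(-18 + Z) (G(Z) = (Z + 3*(-1))/(Z - 18) = (Z - 3)/(-18 + Z) = (-3 + Z)/(-18 + Z))
t(m) = (-3 + m)/(-18 + m)
t(l(-35)) - (-112 - 1086)² = (-3 + (-11/3 + (⅔)*(-35)²))/(-18 + (-11/3 + (⅔)*(-35)²)) - (-112 - 1086)² = (-3 + (-11/3 + (⅔)*1225))/(-18 + (-11/3 + (⅔)*1225)) - 1*(-1198)² = (-3 + (-11/3 + 2450/3))/(-18 + (-11/3 + 2450/3)) - 1*1435204 = (-3 + 813)/(-18 + 813) - 1435204 = 810/795 - 1435204 = (1/795)*810 - 1435204 = 54/53 - 1435204 = -76065758/53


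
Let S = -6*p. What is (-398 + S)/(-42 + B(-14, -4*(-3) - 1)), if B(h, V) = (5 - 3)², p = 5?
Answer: 214/19 ≈ 11.263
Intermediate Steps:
S = -30 (S = -6*5 = -30)
B(h, V) = 4 (B(h, V) = 2² = 4)
(-398 + S)/(-42 + B(-14, -4*(-3) - 1)) = (-398 - 30)/(-42 + 4) = -428/(-38) = -428*(-1/38) = 214/19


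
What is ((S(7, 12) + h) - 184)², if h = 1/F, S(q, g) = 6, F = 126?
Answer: 502970329/15876 ≈ 31681.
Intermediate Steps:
h = 1/126 ≈ 0.0079365
((S(7, 12) + h) - 184)² = ((6 + 1/126) - 184)² = (757/126 - 184)² = (-22427/126)² = 502970329/15876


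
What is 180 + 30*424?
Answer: 12900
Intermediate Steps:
180 + 30*424 = 180 + 12720 = 12900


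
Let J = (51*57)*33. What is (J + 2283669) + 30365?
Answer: 2409965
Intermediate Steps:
J = 95931 (J = 2907*33 = 95931)
(J + 2283669) + 30365 = (95931 + 2283669) + 30365 = 2379600 + 30365 = 2409965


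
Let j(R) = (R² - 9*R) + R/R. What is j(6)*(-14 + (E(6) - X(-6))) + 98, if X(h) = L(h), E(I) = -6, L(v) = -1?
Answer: 421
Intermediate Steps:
X(h) = -1
j(R) = 1 + R² - 9*R (j(R) = (R² - 9*R) + 1 = 1 + R² - 9*R)
j(6)*(-14 + (E(6) - X(-6))) + 98 = (1 + 6² - 9*6)*(-14 + (-6 - 1*(-1))) + 98 = (1 + 36 - 54)*(-14 + (-6 + 1)) + 98 = -17*(-14 - 5) + 98 = -17*(-19) + 98 = 323 + 98 = 421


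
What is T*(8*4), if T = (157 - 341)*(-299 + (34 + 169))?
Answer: 565248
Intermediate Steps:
T = 17664 (T = -184*(-299 + 203) = -184*(-96) = 17664)
T*(8*4) = 17664*(8*4) = 17664*32 = 565248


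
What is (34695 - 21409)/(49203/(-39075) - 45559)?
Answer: -86525075/296711188 ≈ -0.29161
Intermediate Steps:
(34695 - 21409)/(49203/(-39075) - 45559) = 13286/(49203*(-1/39075) - 45559) = 13286/(-16401/13025 - 45559) = 13286/(-593422376/13025) = 13286*(-13025/593422376) = -86525075/296711188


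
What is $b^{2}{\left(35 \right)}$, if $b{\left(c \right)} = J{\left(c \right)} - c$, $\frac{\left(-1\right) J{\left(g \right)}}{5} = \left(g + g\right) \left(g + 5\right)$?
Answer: $196981225$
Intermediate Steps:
$J{\left(g \right)} = - 10 g \left(5 + g\right)$ ($J{\left(g \right)} = - 5 \left(g + g\right) \left(g + 5\right) = - 5 \cdot 2 g \left(5 + g\right) = - 10 g \left(5 + g\right)$)
$b{\left(c \right)} = - c - 10 c \left(5 + c\right)$ ($b{\left(c \right)} = - 10 c \left(5 + c\right) - c = - c - 10 c \left(5 + c\right)$)
$b^{2}{\left(35 \right)} = \left(35 \left(-51 - 350\right)\right)^{2} = \left(35 \left(-401\right)\right)^{2} = \left(-14035\right)^{2} = 196981225$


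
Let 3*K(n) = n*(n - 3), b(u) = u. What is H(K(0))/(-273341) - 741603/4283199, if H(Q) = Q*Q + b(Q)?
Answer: -247201/1427733 ≈ -0.17314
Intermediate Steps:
K(n) = n*(-3 + n)/3 (K(n) = (n*(n - 3))/3 = (n*(-3 + n))/3 = n*(-3 + n)/3)
H(Q) = Q + Q² (H(Q) = Q*Q + Q = Q² + Q = Q + Q²)
H(K(0))/(-273341) - 741603/4283199 = (((⅓)*0*(-3 + 0))*(1 + (⅓)*0*(-3 + 0)))/(-273341) - 741603/4283199 = (((⅓)*0*(-3))*(1 + (⅓)*0*(-3)))*(-1/273341) - 741603*1/4283199 = (0*(1 + 0))*(-1/273341) - 247201/1427733 = (0*1)*(-1/273341) - 247201/1427733 = 0*(-1/273341) - 247201/1427733 = 0 - 247201/1427733 = -247201/1427733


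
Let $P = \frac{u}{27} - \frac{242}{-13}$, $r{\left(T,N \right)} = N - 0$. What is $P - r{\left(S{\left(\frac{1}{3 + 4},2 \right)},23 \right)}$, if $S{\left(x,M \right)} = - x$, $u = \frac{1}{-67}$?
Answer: $- \frac{103126}{23517} \approx -4.3852$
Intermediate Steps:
$u = - \frac{1}{67} \approx -0.014925$
$r{\left(T,N \right)} = N$ ($r{\left(T,N \right)} = N + 0 = N$)
$P = \frac{437765}{23517}$ ($P = - \frac{1}{67 \cdot 27} - \frac{242}{-13} = \left(- \frac{1}{67}\right) \frac{1}{27} - - \frac{242}{13} = - \frac{1}{1809} + \frac{242}{13} = \frac{437765}{23517} \approx 18.615$)
$P - r{\left(S{\left(\frac{1}{3 + 4},2 \right)},23 \right)} = \frac{437765}{23517} - 23 = - \frac{103126}{23517}$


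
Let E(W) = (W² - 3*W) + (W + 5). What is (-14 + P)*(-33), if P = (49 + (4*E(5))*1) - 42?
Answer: -2409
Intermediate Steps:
E(W) = 5 + W² - 2*W (E(W) = (W² - 3*W) + (5 + W) = 5 + W² - 2*W)
P = 87 (P = (49 + (4*(5 + 5² - 2*5))*1) - 42 = (49 + (4*(5 + 25 - 10))*1) - 42 = (49 + (4*20)*1) - 42 = (49 + 80*1) - 42 = (49 + 80) - 42 = 129 - 42 = 87)
(-14 + P)*(-33) = (-14 + 87)*(-33) = 73*(-33) = -2409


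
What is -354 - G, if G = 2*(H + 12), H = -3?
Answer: -372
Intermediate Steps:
G = 18 (G = 2*(-3 + 12) = 2*9 = 18)
-354 - G = -354 - 1*18 = -354 - 18 = -372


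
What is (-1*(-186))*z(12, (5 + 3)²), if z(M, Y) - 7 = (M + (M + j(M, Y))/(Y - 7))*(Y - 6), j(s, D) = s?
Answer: 2570706/19 ≈ 1.3530e+5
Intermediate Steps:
z(M, Y) = 7 + (-6 + Y)*(M + 2*M/(-7 + Y)) (z(M, Y) = 7 + (M + (M + M)/(Y - 7))*(Y - 6) = 7 + (M + (2*M)/(-7 + Y))*(-6 + Y) = 7 + (M + 2*M/(-7 + Y))*(-6 + Y) = 7 + (-6 + Y)*(M + 2*M/(-7 + Y)))
(-1*(-186))*z(12, (5 + 3)²) = (-1*(-186))*((-49 + 7*(5 + 3)² + 30*12 + 12*((5 + 3)²)² - 11*12*(5 + 3)²)/(-7 + (5 + 3)²)) = 186*((-49 + 7*8² + 360 + 12*(8²)² - 11*12*8²)/(-7 + 8²)) = 186*((-49 + 7*64 + 360 + 12*64² - 11*12*64)/(-7 + 64)) = 186*((-49 + 448 + 360 + 12*4096 - 8448)/57) = 186*((-49 + 448 + 360 + 49152 - 8448)/57) = 186*((1/57)*41463) = 186*(13821/19) = 2570706/19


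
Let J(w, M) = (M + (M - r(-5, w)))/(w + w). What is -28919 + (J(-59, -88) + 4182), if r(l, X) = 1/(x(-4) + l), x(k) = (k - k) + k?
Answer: -26269111/1062 ≈ -24736.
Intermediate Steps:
x(k) = k (x(k) = 0 + k = k)
r(l, X) = 1/(-4 + l)
J(w, M) = (⅑ + 2*M)/(2*w) (J(w, M) = (M + (M - 1/(-4 - 5)))/(w + w) = (M + (M - 1/(-9)))/((2*w)) = (M + (M - 1*(-⅑)))*(1/(2*w)) = (M + (M + ⅑))*(1/(2*w)) = (M + (⅑ + M))*(1/(2*w)) = (⅑ + 2*M)*(1/(2*w)) = (⅑ + 2*M)/(2*w))
-28919 + (J(-59, -88) + 4182) = -28919 + ((1/18 - 88)/(-59) + 4182) = -28919 + (-1/59*(-1583/18) + 4182) = -28919 + (1583/1062 + 4182) = -28919 + 4442867/1062 = -26269111/1062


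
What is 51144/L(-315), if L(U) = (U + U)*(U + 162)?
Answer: 8524/16065 ≈ 0.53059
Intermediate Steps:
L(U) = 2*U*(162 + U) (L(U) = (2*U)*(162 + U) = 2*U*(162 + U))
51144/L(-315) = 51144/((2*(-315)*(162 - 315))) = 51144/((2*(-315)*(-153))) = 51144/96390 = 51144*(1/96390) = 8524/16065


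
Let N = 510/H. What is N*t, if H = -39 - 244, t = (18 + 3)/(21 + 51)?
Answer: -595/1132 ≈ -0.52562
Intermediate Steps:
t = 7/24 (t = 21/72 = 21*(1/72) = 7/24 ≈ 0.29167)
H = -283
N = -510/283 (N = 510/(-283) = 510*(-1/283) = -510/283 ≈ -1.8021)
N*t = -510/283*7/24 = -595/1132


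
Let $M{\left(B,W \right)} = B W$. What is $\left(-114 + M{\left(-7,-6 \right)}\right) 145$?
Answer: $-10440$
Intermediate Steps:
$\left(-114 + M{\left(-7,-6 \right)}\right) 145 = \left(-114 - -42\right) 145 = \left(-114 + 42\right) 145 = \left(-72\right) 145 = -10440$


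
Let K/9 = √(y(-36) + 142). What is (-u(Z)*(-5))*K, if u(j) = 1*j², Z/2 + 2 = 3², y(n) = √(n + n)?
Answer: 8820*√(142 + 6*I*√2) ≈ 1.0515e+5 + 3138.8*I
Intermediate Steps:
y(n) = √2*√n (y(n) = √(2*n) = √2*√n)
Z = 14 (Z = -4 + 2*3² = -4 + 2*9 = -4 + 18 = 14)
u(j) = j²
K = 9*√(142 + 6*I*√2) (K = 9*√(√2*√(-36) + 142) = 9*√(√2*(6*I) + 142) = 9*√(6*I*√2 + 142) = 9*√(142 + 6*I*√2) ≈ 107.3 + 3.2029*I)
(-u(Z)*(-5))*K = (-1*14²*(-5))*(9*√(142 + 6*I*√2)) = (-1*196*(-5))*(9*√(142 + 6*I*√2)) = (-196*(-5))*(9*√(142 + 6*I*√2)) = 980*(9*√(142 + 6*I*√2)) = 8820*√(142 + 6*I*√2)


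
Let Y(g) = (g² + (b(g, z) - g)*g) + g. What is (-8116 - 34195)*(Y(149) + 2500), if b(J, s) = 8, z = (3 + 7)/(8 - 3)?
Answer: -162516551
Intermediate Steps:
z = 2 (z = 10/5 = 10*(⅕) = 2)
Y(g) = g + g² + g*(8 - g) (Y(g) = (g² + (8 - g)*g) + g = (g² + g*(8 - g)) + g = g + g² + g*(8 - g))
(-8116 - 34195)*(Y(149) + 2500) = (-8116 - 34195)*(9*149 + 2500) = -42311*(1341 + 2500) = -42311*3841 = -162516551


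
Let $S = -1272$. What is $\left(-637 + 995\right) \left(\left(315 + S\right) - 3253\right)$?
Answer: $-1507180$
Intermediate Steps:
$\left(-637 + 995\right) \left(\left(315 + S\right) - 3253\right) = \left(-637 + 995\right) \left(\left(315 - 1272\right) - 3253\right) = 358 \left(-957 - 3253\right) = 358 \left(-4210\right) = -1507180$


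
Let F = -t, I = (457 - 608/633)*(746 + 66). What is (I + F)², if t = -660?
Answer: 55140552627905536/400689 ≈ 1.3761e+11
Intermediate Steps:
I = 234402476/633 (I = (457 - 608*1/633)*812 = (457 - 608/633)*812 = (288673/633)*812 = 234402476/633 ≈ 3.7030e+5)
F = 660 (F = -1*(-660) = 660)
(I + F)² = (234402476/633 + 660)² = (234820256/633)² = 55140552627905536/400689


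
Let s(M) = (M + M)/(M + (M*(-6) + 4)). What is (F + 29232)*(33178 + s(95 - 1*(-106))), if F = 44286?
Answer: 2441589829968/1001 ≈ 2.4392e+9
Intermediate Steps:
s(M) = 2*M/(4 - 5*M) (s(M) = (2*M)/(M + (-6*M + 4)) = (2*M)/(M + (4 - 6*M)) = (2*M)/(4 - 5*M) = 2*M/(4 - 5*M))
(F + 29232)*(33178 + s(95 - 1*(-106))) = (44286 + 29232)*(33178 - 2*(95 - 1*(-106))/(-4 + 5*(95 - 1*(-106)))) = 73518*(33178 - 2*(95 + 106)/(-4 + 5*(95 + 106))) = 73518*(33178 - 2*201/(-4 + 5*201)) = 73518*(33178 - 2*201/(-4 + 1005)) = 73518*(33178 - 2*201/1001) = 73518*(33178 - 2*201*1/1001) = 73518*(33178 - 402/1001) = 73518*(33210776/1001) = 2441589829968/1001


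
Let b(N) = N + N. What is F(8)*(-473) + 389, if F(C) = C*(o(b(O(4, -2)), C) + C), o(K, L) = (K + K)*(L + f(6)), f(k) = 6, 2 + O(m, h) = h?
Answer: 817733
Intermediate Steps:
O(m, h) = -2 + h
b(N) = 2*N
o(K, L) = 2*K*(6 + L) (o(K, L) = (K + K)*(L + 6) = (2*K)*(6 + L) = 2*K*(6 + L))
F(C) = C*(-96 - 15*C) (F(C) = C*(2*(2*(-2 - 2))*(6 + C) + C) = C*(2*(2*(-4))*(6 + C) + C) = C*(2*(-8)*(6 + C) + C) = C*((-96 - 16*C) + C) = C*(-96 - 15*C))
F(8)*(-473) + 389 = -3*8*(32 + 5*8)*(-473) + 389 = -3*8*(32 + 40)*(-473) + 389 = -3*8*72*(-473) + 389 = -1728*(-473) + 389 = 817344 + 389 = 817733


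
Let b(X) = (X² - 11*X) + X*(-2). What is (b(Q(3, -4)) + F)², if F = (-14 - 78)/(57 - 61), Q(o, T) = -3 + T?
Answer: 26569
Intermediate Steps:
b(X) = X² - 13*X (b(X) = (X² - 11*X) - 2*X = X² - 13*X)
F = 23 (F = -92/(-4) = -92*(-¼) = 23)
(b(Q(3, -4)) + F)² = ((-3 - 4)*(-13 + (-3 - 4)) + 23)² = (-7*(-13 - 7) + 23)² = (-7*(-20) + 23)² = (140 + 23)² = 163² = 26569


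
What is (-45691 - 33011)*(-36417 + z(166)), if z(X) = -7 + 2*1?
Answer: 2866484244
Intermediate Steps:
z(X) = -5 (z(X) = -7 + 2 = -5)
(-45691 - 33011)*(-36417 + z(166)) = (-45691 - 33011)*(-36417 - 5) = -78702*(-36422) = 2866484244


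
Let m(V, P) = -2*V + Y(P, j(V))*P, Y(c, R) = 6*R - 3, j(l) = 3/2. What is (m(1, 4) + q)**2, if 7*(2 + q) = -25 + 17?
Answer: 17424/49 ≈ 355.59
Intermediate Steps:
j(l) = 3/2 (j(l) = 3*(1/2) = 3/2)
Y(c, R) = -3 + 6*R
m(V, P) = -2*V + 6*P (m(V, P) = -2*V + (-3 + 6*(3/2))*P = -2*V + (-3 + 9)*P = -2*V + 6*P)
q = -22/7 (q = -2 + (-25 + 17)/7 = -2 + (1/7)*(-8) = -2 - 8/7 = -22/7 ≈ -3.1429)
(m(1, 4) + q)**2 = ((-2*1 + 6*4) - 22/7)**2 = ((-2 + 24) - 22/7)**2 = (22 - 22/7)**2 = (132/7)**2 = 17424/49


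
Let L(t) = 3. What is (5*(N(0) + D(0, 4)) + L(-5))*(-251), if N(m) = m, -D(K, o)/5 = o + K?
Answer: 24347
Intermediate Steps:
D(K, o) = -5*K - 5*o (D(K, o) = -5*(o + K) = -5*(K + o) = -5*K - 5*o)
(5*(N(0) + D(0, 4)) + L(-5))*(-251) = (5*(0 + (-5*0 - 5*4)) + 3)*(-251) = (5*(0 + (0 - 20)) + 3)*(-251) = (5*(0 - 20) + 3)*(-251) = (5*(-20) + 3)*(-251) = (-100 + 3)*(-251) = -97*(-251) = 24347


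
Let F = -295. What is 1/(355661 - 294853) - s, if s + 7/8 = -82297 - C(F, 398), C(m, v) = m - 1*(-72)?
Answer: 623851125/7601 ≈ 82075.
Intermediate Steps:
C(m, v) = 72 + m (C(m, v) = m + 72 = 72 + m)
s = -656599/8 (s = -7/8 + (-82297 - (72 - 295)) = -7/8 + (-82297 - 1*(-223)) = -7/8 + (-82297 + 223) = -7/8 - 82074 = -656599/8 ≈ -82075.)
1/(355661 - 294853) - s = 1/(355661 - 294853) - 1*(-656599/8) = 1/60808 + 656599/8 = 623851125/7601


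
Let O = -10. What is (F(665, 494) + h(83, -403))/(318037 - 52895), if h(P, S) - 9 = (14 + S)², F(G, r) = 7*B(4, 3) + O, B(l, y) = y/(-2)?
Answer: 302619/530284 ≈ 0.57067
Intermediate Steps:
B(l, y) = -y/2 (B(l, y) = y*(-½) = -y/2)
F(G, r) = -41/2 (F(G, r) = 7*(-½*3) - 10 = 7*(-3/2) - 10 = -21/2 - 10 = -41/2)
h(P, S) = 9 + (14 + S)²
(F(665, 494) + h(83, -403))/(318037 - 52895) = (-41/2 + (9 + (14 - 403)²))/(318037 - 52895) = (-41/2 + (9 + (-389)²))/265142 = (-41/2 + (9 + 151321))*(1/265142) = (-41/2 + 151330)*(1/265142) = (302619/2)*(1/265142) = 302619/530284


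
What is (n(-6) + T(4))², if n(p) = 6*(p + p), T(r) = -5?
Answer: 5929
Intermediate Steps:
n(p) = 12*p (n(p) = 6*(2*p) = 12*p)
(n(-6) + T(4))² = (12*(-6) - 5)² = (-72 - 5)² = (-77)² = 5929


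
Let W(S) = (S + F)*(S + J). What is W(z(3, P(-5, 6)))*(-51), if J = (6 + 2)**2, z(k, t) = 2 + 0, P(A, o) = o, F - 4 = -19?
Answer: 43758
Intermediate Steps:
F = -15 (F = 4 - 19 = -15)
z(k, t) = 2
J = 64 (J = 8**2 = 64)
W(S) = (-15 + S)*(64 + S) (W(S) = (S - 15)*(S + 64) = (-15 + S)*(64 + S))
W(z(3, P(-5, 6)))*(-51) = (-960 + 2**2 + 49*2)*(-51) = (-960 + 4 + 98)*(-51) = -858*(-51) = 43758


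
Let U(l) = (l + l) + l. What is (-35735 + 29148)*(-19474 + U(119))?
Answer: 125923679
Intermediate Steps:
U(l) = 3*l (U(l) = 2*l + l = 3*l)
(-35735 + 29148)*(-19474 + U(119)) = (-35735 + 29148)*(-19474 + 3*119) = -6587*(-19474 + 357) = -6587*(-19117) = 125923679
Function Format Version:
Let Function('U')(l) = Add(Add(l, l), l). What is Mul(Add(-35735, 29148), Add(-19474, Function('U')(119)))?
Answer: 125923679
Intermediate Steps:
Function('U')(l) = Mul(3, l) (Function('U')(l) = Add(Mul(2, l), l) = Mul(3, l))
Mul(Add(-35735, 29148), Add(-19474, Function('U')(119))) = Mul(Add(-35735, 29148), Add(-19474, Mul(3, 119))) = Mul(-6587, Add(-19474, 357)) = Mul(-6587, -19117) = 125923679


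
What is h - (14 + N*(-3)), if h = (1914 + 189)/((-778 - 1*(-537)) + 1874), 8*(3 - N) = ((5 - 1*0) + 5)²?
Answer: -134599/3266 ≈ -41.212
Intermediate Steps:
N = -19/2 (N = 3 - ((5 - 1*0) + 5)²/8 = 3 - ((5 + 0) + 5)²/8 = 3 - (5 + 5)²/8 = 3 - ⅛*10² = 3 - ⅛*100 = 3 - 25/2 = -19/2 ≈ -9.5000)
h = 2103/1633 (h = 2103/((-778 + 537) + 1874) = 2103/(-241 + 1874) = 2103/1633 ≈ 1.2878)
h - (14 + N*(-3)) = 2103/1633 - (14 - 19/2*(-3)) = 2103/1633 - (14 + 57/2) = 2103/1633 - 1*85/2 = 2103/1633 - 85/2 = -134599/3266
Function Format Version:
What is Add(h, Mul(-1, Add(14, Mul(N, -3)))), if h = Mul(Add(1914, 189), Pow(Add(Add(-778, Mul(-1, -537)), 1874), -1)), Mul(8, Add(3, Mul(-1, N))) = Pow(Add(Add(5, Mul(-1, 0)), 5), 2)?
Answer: Rational(-134599, 3266) ≈ -41.212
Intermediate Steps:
N = Rational(-19, 2) (N = Add(3, Mul(Rational(-1, 8), Pow(Add(Add(5, Mul(-1, 0)), 5), 2))) = Add(3, Mul(Rational(-1, 8), Pow(Add(Add(5, 0), 5), 2))) = Add(3, Mul(Rational(-1, 8), Pow(Add(5, 5), 2))) = Add(3, Mul(Rational(-1, 8), Pow(10, 2))) = Add(3, Mul(Rational(-1, 8), 100)) = Add(3, Rational(-25, 2)) = Rational(-19, 2) ≈ -9.5000)
h = Rational(2103, 1633) (h = Mul(2103, Pow(Add(Add(-778, 537), 1874), -1)) = Mul(2103, Pow(Add(-241, 1874), -1)) = Mul(2103, Pow(1633, -1)) = Mul(2103, Rational(1, 1633)) = Rational(2103, 1633) ≈ 1.2878)
Add(h, Mul(-1, Add(14, Mul(N, -3)))) = Add(Rational(2103, 1633), Mul(-1, Add(14, Mul(Rational(-19, 2), -3)))) = Add(Rational(2103, 1633), Mul(-1, Add(14, Rational(57, 2)))) = Add(Rational(2103, 1633), Mul(-1, Rational(85, 2))) = Add(Rational(2103, 1633), Rational(-85, 2)) = Rational(-134599, 3266)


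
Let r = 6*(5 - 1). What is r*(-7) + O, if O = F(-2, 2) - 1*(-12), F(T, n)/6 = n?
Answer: -144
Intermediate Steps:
F(T, n) = 6*n
r = 24 (r = 6*4 = 24)
O = 24 (O = 6*2 - 1*(-12) = 12 + 12 = 24)
r*(-7) + O = 24*(-7) + 24 = -168 + 24 = -144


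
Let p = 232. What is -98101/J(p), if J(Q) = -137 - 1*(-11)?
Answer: 98101/126 ≈ 778.58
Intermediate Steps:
J(Q) = -126 (J(Q) = -137 + 11 = -126)
-98101/J(p) = -98101/(-126) = -98101*(-1/126) = 98101/126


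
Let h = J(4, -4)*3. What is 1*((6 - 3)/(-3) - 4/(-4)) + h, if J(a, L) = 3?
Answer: 9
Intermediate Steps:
h = 9 (h = 3*3 = 9)
1*((6 - 3)/(-3) - 4/(-4)) + h = 1*((6 - 3)/(-3) - 4/(-4)) + 9 = 1*(3*(-⅓) - 4*(-¼)) + 9 = 1*(-1 + 1) + 9 = 1*0 + 9 = 0 + 9 = 9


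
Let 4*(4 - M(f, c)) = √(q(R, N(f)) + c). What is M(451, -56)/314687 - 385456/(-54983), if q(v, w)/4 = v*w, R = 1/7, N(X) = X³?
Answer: 121298212204/17302435321 - √642136271/4405618 ≈ 7.0047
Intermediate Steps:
R = ⅐ ≈ 0.14286
q(v, w) = 4*v*w (q(v, w) = 4*(v*w) = 4*v*w)
M(f, c) = 4 - √(c + 4*f³/7)/4 (M(f, c) = 4 - √(4*(⅐)*f³ + c)/4 = 4 - √(4*f³/7 + c)/4 = 4 - √(c + 4*f³/7)/4)
M(451, -56)/314687 - 385456/(-54983) = (4 - √(28*451³ + 49*(-56))/28)/314687 - 385456/(-54983) = (4 - √(28*91733851 - 2744)/28)*(1/314687) - 385456*(-1/54983) = (4 - √(2568547828 - 2744)/28)*(1/314687) + 385456/54983 = (4 - √642136271/14)*(1/314687) + 385456/54983 = (4/314687 - √642136271/4405618) + 385456/54983 = 121298212204/17302435321 - √642136271/4405618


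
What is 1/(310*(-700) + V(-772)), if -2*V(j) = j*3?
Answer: -1/215842 ≈ -4.6330e-6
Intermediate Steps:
V(j) = -3*j/2 (V(j) = -j*3/2 = -3*j/2)
1/(310*(-700) + V(-772)) = 1/(310*(-700) - 3/2*(-772)) = 1/(-217000 + 1158) = 1/(-215842) = -1/215842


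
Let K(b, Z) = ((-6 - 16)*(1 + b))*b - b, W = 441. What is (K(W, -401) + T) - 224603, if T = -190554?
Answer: -4703882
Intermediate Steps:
K(b, Z) = -b + b*(-22 - 22*b) (K(b, Z) = (-22*(1 + b))*b - b = (-22 - 22*b)*b - b = b*(-22 - 22*b) - b = -b + b*(-22 - 22*b))
(K(W, -401) + T) - 224603 = (-1*441*(23 + 22*441) - 190554) - 224603 = (-1*441*(23 + 9702) - 190554) - 224603 = (-1*441*9725 - 190554) - 224603 = (-4288725 - 190554) - 224603 = -4479279 - 224603 = -4703882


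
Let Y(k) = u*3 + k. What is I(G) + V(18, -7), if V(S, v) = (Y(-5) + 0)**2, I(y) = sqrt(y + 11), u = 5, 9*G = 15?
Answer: 100 + sqrt(114)/3 ≈ 103.56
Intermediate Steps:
G = 5/3 (G = (1/9)*15 = 5/3 ≈ 1.6667)
I(y) = sqrt(11 + y)
Y(k) = 15 + k (Y(k) = 5*3 + k = 15 + k)
V(S, v) = 100 (V(S, v) = ((15 - 5) + 0)**2 = (10 + 0)**2 = 10**2 = 100)
I(G) + V(18, -7) = sqrt(11 + 5/3) + 100 = sqrt(38/3) + 100 = sqrt(114)/3 + 100 = 100 + sqrt(114)/3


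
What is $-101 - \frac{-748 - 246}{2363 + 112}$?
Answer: $- \frac{248981}{2475} \approx -100.6$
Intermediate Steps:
$-101 - \frac{-748 - 246}{2363 + 112} = -101 - - \frac{994}{2475} = -101 + \frac{994}{2475} = - \frac{248981}{2475}$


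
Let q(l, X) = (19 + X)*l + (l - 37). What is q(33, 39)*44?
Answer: 84040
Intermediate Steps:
q(l, X) = -37 + l + l*(19 + X) (q(l, X) = l*(19 + X) + (-37 + l) = -37 + l + l*(19 + X))
q(33, 39)*44 = (-37 + 20*33 + 39*33)*44 = (-37 + 660 + 1287)*44 = 1910*44 = 84040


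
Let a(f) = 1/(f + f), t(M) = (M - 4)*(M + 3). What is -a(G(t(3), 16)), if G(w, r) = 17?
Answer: -1/34 ≈ -0.029412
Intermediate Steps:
t(M) = (-4 + M)*(3 + M)
a(f) = 1/(2*f)
-a(G(t(3), 16)) = -1/(2*17) = -1*1/34 = -1/34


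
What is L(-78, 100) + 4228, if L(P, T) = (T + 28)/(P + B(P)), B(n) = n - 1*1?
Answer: 663668/157 ≈ 4227.2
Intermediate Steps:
B(n) = -1 + n (B(n) = n - 1 = -1 + n)
L(P, T) = (28 + T)/(-1 + 2*P) (L(P, T) = (T + 28)/(P + (-1 + P)) = (28 + T)/(-1 + 2*P))
L(-78, 100) + 4228 = (28 + 100)/(-1 + 2*(-78)) + 4228 = 128/(-1 - 156) + 4228 = 128/(-157) + 4228 = -1/157*128 + 4228 = -128/157 + 4228 = 663668/157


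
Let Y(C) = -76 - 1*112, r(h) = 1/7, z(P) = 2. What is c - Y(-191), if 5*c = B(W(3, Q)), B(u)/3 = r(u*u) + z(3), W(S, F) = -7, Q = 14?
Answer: 1325/7 ≈ 189.29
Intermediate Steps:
r(h) = 1/7
Y(C) = -188 (Y(C) = -76 - 112 = -188)
B(u) = 45/7 (B(u) = 3*(1/7 + 2) = 3*(15/7) = 45/7)
c = 9/7 (c = (1/5)*(45/7) = 9/7 ≈ 1.2857)
c - Y(-191) = 9/7 - 1*(-188) = 9/7 + 188 = 1325/7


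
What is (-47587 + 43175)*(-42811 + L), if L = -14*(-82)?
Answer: 183817156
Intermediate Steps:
L = 1148
(-47587 + 43175)*(-42811 + L) = (-47587 + 43175)*(-42811 + 1148) = -4412*(-41663) = 183817156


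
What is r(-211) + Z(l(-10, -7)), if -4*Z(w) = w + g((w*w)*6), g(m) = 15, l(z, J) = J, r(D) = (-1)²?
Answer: -1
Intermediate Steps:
r(D) = 1
Z(w) = -15/4 - w/4 (Z(w) = -(w + 15)/4 = -(15 + w)/4 = -15/4 - w/4)
r(-211) + Z(l(-10, -7)) = 1 + (-15/4 - ¼*(-7)) = 1 + (-15/4 + 7/4) = 1 - 2 = -1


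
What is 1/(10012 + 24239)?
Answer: 1/34251 ≈ 2.9196e-5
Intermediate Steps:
1/(10012 + 24239) = 1/34251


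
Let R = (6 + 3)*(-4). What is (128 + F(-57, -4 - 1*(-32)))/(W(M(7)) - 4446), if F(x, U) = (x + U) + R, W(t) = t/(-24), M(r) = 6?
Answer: -252/17785 ≈ -0.014169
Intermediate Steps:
W(t) = -t/24 (W(t) = t*(-1/24) = -t/24)
R = -36 (R = 9*(-4) = -36)
F(x, U) = -36 + U + x (F(x, U) = (x + U) - 36 = (U + x) - 36 = -36 + U + x)
(128 + F(-57, -4 - 1*(-32)))/(W(M(7)) - 4446) = (128 + (-36 + (-4 - 1*(-32)) - 57))/(-1/24*6 - 4446) = (128 + (-36 + (-4 + 32) - 57))/(-1/4 - 4446) = (128 + (-36 + 28 - 57))/(-17785/4) = (128 - 65)*(-4/17785) = 63*(-4/17785) = -252/17785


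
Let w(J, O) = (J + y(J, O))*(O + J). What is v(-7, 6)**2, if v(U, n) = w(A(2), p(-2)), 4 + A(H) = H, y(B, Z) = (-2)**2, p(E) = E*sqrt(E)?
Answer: -16 + 32*I*sqrt(2) ≈ -16.0 + 45.255*I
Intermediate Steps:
p(E) = E**(3/2)
y(B, Z) = 4
A(H) = -4 + H
w(J, O) = (4 + J)*(J + O) (w(J, O) = (J + 4)*(O + J) = (4 + J)*(J + O))
v(U, n) = -4 - 4*I*sqrt(2) (v(U, n) = (-4 + 2)**2 + 4*(-4 + 2) + 4*(-2)**(3/2) + (-4 + 2)*(-2)**(3/2) = (-2)**2 + 4*(-2) + 4*(-2*I*sqrt(2)) - (-4)*I*sqrt(2) = 4 - 8 - 8*I*sqrt(2) + 4*I*sqrt(2) = -4 - 4*I*sqrt(2))
v(-7, 6)**2 = (-4 - 4*I*sqrt(2))**2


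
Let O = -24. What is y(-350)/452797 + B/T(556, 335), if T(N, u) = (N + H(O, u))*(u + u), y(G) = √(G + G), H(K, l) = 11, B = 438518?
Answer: 219259/189945 + 10*I*√7/452797 ≈ 1.1543 + 5.8431e-5*I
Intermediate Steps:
y(G) = √2*√G (y(G) = √(2*G) = √2*√G)
T(N, u) = 2*u*(11 + N) (T(N, u) = (N + 11)*(u + u) = (11 + N)*(2*u) = 2*u*(11 + N))
y(-350)/452797 + B/T(556, 335) = (√2*√(-350))/452797 + 438518/((2*335*(11 + 556))) = (√2*(5*I*√14))*(1/452797) + 438518/((2*335*567)) = (10*I*√7)*(1/452797) + 438518/379890 = 10*I*√7/452797 + 438518*(1/379890) = 10*I*√7/452797 + 219259/189945 = 219259/189945 + 10*I*√7/452797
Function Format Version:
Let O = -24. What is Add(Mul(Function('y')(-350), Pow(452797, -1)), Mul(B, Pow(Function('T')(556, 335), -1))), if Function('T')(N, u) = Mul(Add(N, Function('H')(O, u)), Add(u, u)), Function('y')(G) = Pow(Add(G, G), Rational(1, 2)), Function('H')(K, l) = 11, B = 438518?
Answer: Add(Rational(219259, 189945), Mul(Rational(10, 452797), I, Pow(7, Rational(1, 2)))) ≈ Add(1.1543, Mul(5.8431e-5, I))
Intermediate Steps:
Function('y')(G) = Mul(Pow(2, Rational(1, 2)), Pow(G, Rational(1, 2))) (Function('y')(G) = Pow(Mul(2, G), Rational(1, 2)) = Mul(Pow(2, Rational(1, 2)), Pow(G, Rational(1, 2))))
Function('T')(N, u) = Mul(2, u, Add(11, N)) (Function('T')(N, u) = Mul(Add(N, 11), Add(u, u)) = Mul(Add(11, N), Mul(2, u)) = Mul(2, u, Add(11, N)))
Add(Mul(Function('y')(-350), Pow(452797, -1)), Mul(B, Pow(Function('T')(556, 335), -1))) = Add(Mul(Mul(Pow(2, Rational(1, 2)), Pow(-350, Rational(1, 2))), Pow(452797, -1)), Mul(438518, Pow(Mul(2, 335, Add(11, 556)), -1))) = Add(Mul(Mul(Pow(2, Rational(1, 2)), Mul(5, I, Pow(14, Rational(1, 2)))), Rational(1, 452797)), Mul(438518, Pow(Mul(2, 335, 567), -1))) = Add(Mul(Mul(10, I, Pow(7, Rational(1, 2))), Rational(1, 452797)), Mul(438518, Pow(379890, -1))) = Add(Mul(Rational(10, 452797), I, Pow(7, Rational(1, 2))), Mul(438518, Rational(1, 379890))) = Add(Mul(Rational(10, 452797), I, Pow(7, Rational(1, 2))), Rational(219259, 189945)) = Add(Rational(219259, 189945), Mul(Rational(10, 452797), I, Pow(7, Rational(1, 2))))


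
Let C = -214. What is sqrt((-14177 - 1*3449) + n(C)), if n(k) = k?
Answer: 4*I*sqrt(1115) ≈ 133.57*I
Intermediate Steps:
sqrt((-14177 - 1*3449) + n(C)) = sqrt((-14177 - 1*3449) - 214) = sqrt((-14177 - 3449) - 214) = sqrt(-17626 - 214) = sqrt(-17840) = 4*I*sqrt(1115)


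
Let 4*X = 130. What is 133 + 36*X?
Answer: 1303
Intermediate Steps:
X = 65/2 (X = (1/4)*130 = 65/2 ≈ 32.500)
133 + 36*X = 133 + 36*(65/2) = 133 + 1170 = 1303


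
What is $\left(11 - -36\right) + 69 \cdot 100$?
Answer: $6947$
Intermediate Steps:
$\left(11 - -36\right) + 69 \cdot 100 = \left(11 + 36\right) + 6900 = 47 + 6900 = 6947$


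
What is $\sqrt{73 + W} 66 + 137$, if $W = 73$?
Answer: $137 + 66 \sqrt{146} \approx 934.48$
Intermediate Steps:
$\sqrt{73 + W} 66 + 137 = \sqrt{73 + 73} \cdot 66 + 137 = \sqrt{146} \cdot 66 + 137 = 66 \sqrt{146} + 137 = 137 + 66 \sqrt{146}$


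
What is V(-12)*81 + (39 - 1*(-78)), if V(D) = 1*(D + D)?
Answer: -1827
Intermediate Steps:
V(D) = 2*D (V(D) = 1*(2*D) = 2*D)
V(-12)*81 + (39 - 1*(-78)) = (2*(-12))*81 + (39 - 1*(-78)) = -24*81 + (39 + 78) = -1944 + 117 = -1827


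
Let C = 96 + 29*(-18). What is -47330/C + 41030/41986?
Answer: 501169040/4471509 ≈ 112.08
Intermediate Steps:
C = -426 (C = 96 - 522 = -426)
-47330/C + 41030/41986 = -47330/(-426) + 41030/41986 = -47330*(-1/426) + 41030*(1/41986) = 23665/213 + 20515/20993 = 501169040/4471509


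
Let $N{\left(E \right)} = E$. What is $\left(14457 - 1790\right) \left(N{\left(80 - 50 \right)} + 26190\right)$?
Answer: $332128740$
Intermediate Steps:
$\left(14457 - 1790\right) \left(N{\left(80 - 50 \right)} + 26190\right) = \left(14457 - 1790\right) \left(\left(80 - 50\right) + 26190\right) = 12667 \left(\left(80 - 50\right) + 26190\right) = 12667 \left(30 + 26190\right) = 12667 \cdot 26220 = 332128740$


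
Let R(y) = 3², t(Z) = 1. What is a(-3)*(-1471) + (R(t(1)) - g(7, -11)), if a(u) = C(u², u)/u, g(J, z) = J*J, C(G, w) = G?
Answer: 4373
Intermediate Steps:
R(y) = 9
g(J, z) = J²
a(u) = u (a(u) = u²/u = u)
a(-3)*(-1471) + (R(t(1)) - g(7, -11)) = -3*(-1471) + (9 - 1*7²) = 4413 + (9 - 1*49) = 4413 + (9 - 49) = 4413 - 40 = 4373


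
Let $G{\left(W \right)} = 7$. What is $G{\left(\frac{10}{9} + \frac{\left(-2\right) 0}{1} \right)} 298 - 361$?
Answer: $1725$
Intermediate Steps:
$G{\left(\frac{10}{9} + \frac{\left(-2\right) 0}{1} \right)} 298 - 361 = 7 \cdot 298 - 361 = 2086 - 361 = 1725$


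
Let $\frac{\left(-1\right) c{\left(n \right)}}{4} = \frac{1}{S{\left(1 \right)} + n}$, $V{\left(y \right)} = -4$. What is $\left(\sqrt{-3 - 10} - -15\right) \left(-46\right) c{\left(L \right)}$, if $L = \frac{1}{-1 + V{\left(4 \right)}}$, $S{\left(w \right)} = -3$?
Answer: $- \frac{1725}{2} - \frac{115 i \sqrt{13}}{2} \approx -862.5 - 207.32 i$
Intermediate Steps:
$L = - \frac{1}{5}$ ($L = \frac{1}{-1 - 4} = \frac{1}{-5} = - \frac{1}{5} \approx -0.2$)
$c{\left(n \right)} = - \frac{4}{-3 + n}$
$\left(\sqrt{-3 - 10} - -15\right) \left(-46\right) c{\left(L \right)} = \left(\sqrt{-3 - 10} - -15\right) \left(-46\right) \left(- \frac{4}{-3 - \frac{1}{5}}\right) = \left(\sqrt{-13} + 15\right) \left(-46\right) \left(- \frac{4}{- \frac{16}{5}}\right) = \left(i \sqrt{13} + 15\right) \left(-46\right) \left(\left(-4\right) \left(- \frac{5}{16}\right)\right) = \left(15 + i \sqrt{13}\right) \left(-46\right) \frac{5}{4} = \left(-690 - 46 i \sqrt{13}\right) \frac{5}{4} = - \frac{1725}{2} - \frac{115 i \sqrt{13}}{2}$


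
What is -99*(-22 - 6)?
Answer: 2772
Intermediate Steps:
-99*(-22 - 6) = -99*(-28) = 2772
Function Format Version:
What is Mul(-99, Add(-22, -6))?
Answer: 2772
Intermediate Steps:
Mul(-99, Add(-22, -6)) = Mul(-99, -28) = 2772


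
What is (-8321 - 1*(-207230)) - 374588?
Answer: -175679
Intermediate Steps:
(-8321 - 1*(-207230)) - 374588 = (-8321 + 207230) - 374588 = 198909 - 374588 = -175679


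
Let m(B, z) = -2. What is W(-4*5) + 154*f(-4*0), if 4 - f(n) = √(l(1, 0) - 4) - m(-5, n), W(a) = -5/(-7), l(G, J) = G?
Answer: 2161/7 - 154*I*√3 ≈ 308.71 - 266.74*I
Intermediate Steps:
W(a) = 5/7 (W(a) = -5*(-1)/7 = -1*(-5/7) = 5/7)
f(n) = 2 - I*√3 (f(n) = 4 - (√(1 - 4) - 1*(-2)) = 4 - (√(-3) + 2) = 4 - (I*√3 + 2) = 4 - (2 + I*√3) = 4 + (-2 - I*√3) = 2 - I*√3)
W(-4*5) + 154*f(-4*0) = 5/7 + 154*(2 - I*√3) = 5/7 + (308 - 154*I*√3) = 2161/7 - 154*I*√3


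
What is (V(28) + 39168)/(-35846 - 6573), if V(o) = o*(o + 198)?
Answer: -45496/42419 ≈ -1.0725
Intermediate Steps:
V(o) = o*(198 + o)
(V(28) + 39168)/(-35846 - 6573) = (28*(198 + 28) + 39168)/(-35846 - 6573) = (28*226 + 39168)/(-42419) = (6328 + 39168)*(-1/42419) = 45496*(-1/42419) = -45496/42419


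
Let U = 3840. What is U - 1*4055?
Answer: -215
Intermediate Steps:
U - 1*4055 = 3840 - 1*4055 = 3840 - 4055 = -215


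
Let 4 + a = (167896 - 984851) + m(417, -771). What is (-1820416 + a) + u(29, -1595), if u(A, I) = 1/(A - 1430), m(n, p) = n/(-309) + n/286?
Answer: -108846197193211/41270658 ≈ -2.6374e+6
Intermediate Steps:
m(n, p) = 23*n/88374 (m(n, p) = n*(-1/309) + n*(1/286) = -n/309 + n/286 = 23*n/88374)
u(A, I) = 1/(-1430 + A)
a = -24065975025/29458 (a = -4 + ((167896 - 984851) + (23/88374)*417) = -4 + (-816955 + 3197/29458) = -4 - 24065857193/29458 = -24065975025/29458 ≈ -8.1696e+5)
(-1820416 + a) + u(29, -1595) = (-1820416 - 24065975025/29458) + 1/(-1430 + 29) = -77691789553/29458 + 1/(-1401) = -77691789553/29458 - 1/1401 = -108846197193211/41270658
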